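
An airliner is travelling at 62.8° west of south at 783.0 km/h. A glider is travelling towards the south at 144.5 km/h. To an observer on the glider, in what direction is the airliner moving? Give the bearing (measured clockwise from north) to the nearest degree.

253°

Taking east as x and north as y: airliner velocity = (-696.413, -357.908) km/h; glider velocity = (0.000, -144.500) km/h.
Velocity of airliner relative to glider = (-696.413, -357.908) − (0.000, -144.500) = (-696.413, -213.408) km/h.
Bearing = atan2(-696.41, -213.41) = 252.96° clockwise from north.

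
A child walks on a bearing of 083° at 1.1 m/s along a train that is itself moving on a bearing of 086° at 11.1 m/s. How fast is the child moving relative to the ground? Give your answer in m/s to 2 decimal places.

Taking east as x and north as y: train velocity = (11.073, 0.774) m/s; child velocity relative to train = (1.092, 0.134) m/s.
Velocity relative to ground = (11.073, 0.774) + (1.092, 0.134) = (12.165, 0.908) m/s.
Speed = |(12.165, 0.908)| = 12.199 m/s.

12.20 m/s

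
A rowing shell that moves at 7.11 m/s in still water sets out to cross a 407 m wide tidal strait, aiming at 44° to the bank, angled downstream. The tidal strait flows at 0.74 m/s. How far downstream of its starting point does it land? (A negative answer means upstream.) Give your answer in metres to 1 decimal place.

Perpendicular speed = 4.939 m/s; crossing time = 407 / 4.939 = 82.405 s.
Net downstream speed = 5.855 m/s.
Drift = 5.855 × 82.405 = 482.441 m (downstream).

482.4 m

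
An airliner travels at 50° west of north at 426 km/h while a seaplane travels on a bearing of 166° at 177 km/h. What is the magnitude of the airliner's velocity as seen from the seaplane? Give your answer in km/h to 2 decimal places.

Taking east as x and north as y: airliner velocity = (-326.335, 273.828) km/h; seaplane velocity = (42.820, -171.742) km/h.
Velocity of airliner relative to seaplane = (-326.335, 273.828) − (42.820, -171.742) = (-369.155, 445.570) km/h.
Magnitude = |(-369.155, 445.570)| = 578.626 km/h.

578.63 km/h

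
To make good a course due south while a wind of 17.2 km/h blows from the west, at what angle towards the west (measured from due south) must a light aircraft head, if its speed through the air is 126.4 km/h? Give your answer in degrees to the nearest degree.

The wind pushes perpendicular to the desired track; the heading must have a component into the wind equal to 17.2 km/h: 126.4 sin θ = 17.2.
sin θ = 0.1361, so θ = 7.821°.

8°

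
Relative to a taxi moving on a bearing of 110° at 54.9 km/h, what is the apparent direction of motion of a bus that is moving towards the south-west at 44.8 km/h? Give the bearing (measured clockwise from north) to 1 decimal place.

Taking east as x and north as y: bus velocity = (-31.678, -31.678) km/h; taxi velocity = (51.589, -18.777) km/h.
Velocity of bus relative to taxi = (-31.678, -31.678) − (51.589, -18.777) = (-83.268, -12.901) km/h.
Bearing = atan2(-83.27, -12.90) = 261.19° clockwise from north.

261.2°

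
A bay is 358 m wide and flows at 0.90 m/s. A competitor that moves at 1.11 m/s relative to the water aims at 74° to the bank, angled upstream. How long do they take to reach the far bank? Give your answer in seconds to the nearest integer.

The component of the competitor's velocity perpendicular to the bank is 1.11 × sin 74° = 1.067 m/s.
Only the cross-stream component determines the crossing time; the current contributes nothing perpendicular to the bank.
Time = 358 / 1.067 = 335.520 s.

336 s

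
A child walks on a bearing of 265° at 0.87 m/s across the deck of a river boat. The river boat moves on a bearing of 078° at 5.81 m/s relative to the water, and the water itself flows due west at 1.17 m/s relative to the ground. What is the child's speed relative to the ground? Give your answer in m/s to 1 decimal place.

3.8 m/s

In east/north components (m/s): child relative to river boat = (-0.867, -0.076); river boat relative to water = (5.683, 1.208); water relative to ground = (-1.170, 0.000).
Sum = (3.646, 1.132) m/s.
Speed = |(3.646, 1.132)| = 3.818 m/s.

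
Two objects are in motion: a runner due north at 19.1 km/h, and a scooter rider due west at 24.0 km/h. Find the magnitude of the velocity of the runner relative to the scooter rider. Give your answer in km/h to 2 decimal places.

Taking east as x and north as y: runner velocity = (0.000, 19.100) km/h; scooter rider velocity = (-24.000, 0.000) km/h.
Velocity of runner relative to scooter rider = (0.000, 19.100) − (-24.000, 0.000) = (24.000, 19.100) km/h.
Magnitude = |(24.000, 19.100)| = 30.673 km/h.

30.67 km/h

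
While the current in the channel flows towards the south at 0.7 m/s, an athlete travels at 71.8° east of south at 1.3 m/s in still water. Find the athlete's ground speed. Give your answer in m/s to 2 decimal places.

1.66 m/s

Taking east as x and north as y: velocity relative to the water = (1.235, -0.406) m/s; the water relative to ground = (0.000, -0.700) m/s.
Velocity relative to ground = (1.235, -0.406) + (0.000, -0.700) = (1.235, -1.106) m/s.
Speed = |(1.235, -1.106)| = 1.658 m/s.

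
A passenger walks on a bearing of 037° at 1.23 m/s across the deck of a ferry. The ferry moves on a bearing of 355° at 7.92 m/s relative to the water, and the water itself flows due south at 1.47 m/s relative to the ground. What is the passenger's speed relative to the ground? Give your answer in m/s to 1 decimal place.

7.4 m/s

In east/north components (m/s): passenger relative to ferry = (0.740, 0.982); ferry relative to water = (-0.690, 7.890); water relative to ground = (0.000, -1.470).
Sum = (0.050, 7.402) m/s.
Speed = |(0.050, 7.402)| = 7.402 m/s.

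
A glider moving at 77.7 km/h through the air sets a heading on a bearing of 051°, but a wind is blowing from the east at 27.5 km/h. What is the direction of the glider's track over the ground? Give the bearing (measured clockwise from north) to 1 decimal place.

Taking east as x and north as y: velocity relative to the air = (60.384, 48.898) km/h; the air relative to ground = (-27.500, 0.000) km/h.
Velocity relative to ground = (60.384, 48.898) + (-27.500, 0.000) = (32.884, 48.898) km/h.
Bearing = atan2(32.88, 48.90) = 33.92° clockwise from north.

033.9°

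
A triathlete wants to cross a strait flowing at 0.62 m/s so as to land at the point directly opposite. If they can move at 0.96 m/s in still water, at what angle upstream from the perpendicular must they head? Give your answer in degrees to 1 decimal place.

40.2°

To cancel the current, the upstream component of the triathlete's velocity must equal the flow: 0.96 sin θ = 0.62.
sin θ = 0.62 / 0.96 = 0.6458.
θ = arcsin(0.6458) = 40.228°.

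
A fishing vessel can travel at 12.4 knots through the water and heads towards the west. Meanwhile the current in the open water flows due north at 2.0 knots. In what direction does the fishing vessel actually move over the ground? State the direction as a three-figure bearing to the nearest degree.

Taking east as x and north as y: velocity relative to the water = (-12.400, 0.000) knots; the water relative to ground = (0.000, 2.000) knots.
Velocity relative to ground = (-12.400, 0.000) + (0.000, 2.000) = (-12.400, 2.000) knots.
Bearing = atan2(-12.40, 2.00) = 279.16° clockwise from north.

279°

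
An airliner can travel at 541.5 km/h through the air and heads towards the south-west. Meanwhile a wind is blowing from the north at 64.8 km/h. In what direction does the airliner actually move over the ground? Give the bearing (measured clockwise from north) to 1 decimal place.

220.5°

Taking east as x and north as y: velocity relative to the air = (-382.898, -382.898) km/h; the air relative to ground = (0.000, -64.800) km/h.
Velocity relative to ground = (-382.898, -382.898) + (0.000, -64.800) = (-382.898, -447.698) km/h.
Bearing = atan2(-382.90, -447.70) = 220.54° clockwise from north.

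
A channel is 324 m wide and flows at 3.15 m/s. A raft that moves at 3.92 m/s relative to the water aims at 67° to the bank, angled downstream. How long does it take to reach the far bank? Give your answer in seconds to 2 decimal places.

89.79 s

The component of the raft's velocity perpendicular to the bank is 3.92 × sin 67° = 3.608 m/s.
Only the cross-stream component determines the crossing time; the current contributes nothing perpendicular to the bank.
Time = 324 / 3.608 = 89.791 s.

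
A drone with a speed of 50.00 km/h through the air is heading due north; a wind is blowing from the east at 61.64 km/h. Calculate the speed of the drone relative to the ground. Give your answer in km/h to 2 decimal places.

79.37 km/h

Taking east as x and north as y: velocity relative to the air = (0.000, 50.000) km/h; the air relative to ground = (-61.640, 0.000) km/h.
Velocity relative to ground = (0.000, 50.000) + (-61.640, 0.000) = (-61.640, 50.000) km/h.
Speed = |(-61.640, 50.000)| = 79.369 km/h.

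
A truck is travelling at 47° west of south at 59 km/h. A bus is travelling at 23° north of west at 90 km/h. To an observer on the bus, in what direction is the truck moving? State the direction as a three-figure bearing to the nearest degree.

152°

Taking east as x and north as y: truck velocity = (-43.150, -40.238) km/h; bus velocity = (-82.845, 35.166) km/h.
Velocity of truck relative to bus = (-43.150, -40.238) − (-82.845, 35.166) = (39.696, -75.404) km/h.
Bearing = atan2(39.70, -75.40) = 152.24° clockwise from north.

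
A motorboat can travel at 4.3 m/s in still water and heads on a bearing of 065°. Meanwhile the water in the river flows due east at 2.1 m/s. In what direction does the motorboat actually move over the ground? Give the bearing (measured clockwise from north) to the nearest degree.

073°

Taking east as x and north as y: velocity relative to the water = (3.897, 1.817) m/s; the water relative to ground = (2.100, 0.000) m/s.
Velocity relative to ground = (3.897, 1.817) + (2.100, 0.000) = (5.997, 1.817) m/s.
Bearing = atan2(6.00, 1.82) = 73.14° clockwise from north.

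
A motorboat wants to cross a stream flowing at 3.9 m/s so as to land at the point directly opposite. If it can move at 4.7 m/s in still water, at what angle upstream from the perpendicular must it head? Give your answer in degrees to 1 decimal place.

56.1°

To cancel the current, the upstream component of the motorboat's velocity must equal the flow: 4.7 sin θ = 3.9.
sin θ = 3.9 / 4.7 = 0.8298.
θ = arcsin(0.8298) = 56.077°.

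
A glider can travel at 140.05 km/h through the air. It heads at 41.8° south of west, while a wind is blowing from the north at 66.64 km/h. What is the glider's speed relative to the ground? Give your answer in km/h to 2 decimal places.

191.04 km/h

Taking east as x and north as y: velocity relative to the air = (-104.404, -93.348) km/h; the air relative to ground = (0.000, -66.640) km/h.
Velocity relative to ground = (-104.404, -93.348) + (0.000, -66.640) = (-104.404, -159.988) km/h.
Speed = |(-104.404, -159.988)| = 191.040 km/h.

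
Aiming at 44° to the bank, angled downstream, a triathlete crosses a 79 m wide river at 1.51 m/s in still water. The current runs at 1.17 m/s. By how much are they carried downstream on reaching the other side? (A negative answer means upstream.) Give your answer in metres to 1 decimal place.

169.9 m

Perpendicular speed = 1.049 m/s; crossing time = 79 / 1.049 = 75.315 s.
Net downstream speed = 2.256 m/s.
Drift = 2.256 × 75.315 = 169.925 m (downstream).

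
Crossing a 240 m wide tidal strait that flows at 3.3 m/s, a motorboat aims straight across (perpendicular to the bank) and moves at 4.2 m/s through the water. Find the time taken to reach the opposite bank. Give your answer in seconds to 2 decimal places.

The component of the motorboat's velocity perpendicular to the bank is 4.2 m/s.
The current is parallel to the bank, so it does not affect the crossing time.
Time = 240 / 4.200 = 57.143 s.

57.14 s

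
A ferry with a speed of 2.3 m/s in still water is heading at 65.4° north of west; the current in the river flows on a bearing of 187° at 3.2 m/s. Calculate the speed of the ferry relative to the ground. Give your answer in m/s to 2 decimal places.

1.73 m/s

Taking east as x and north as y: velocity relative to the water = (-0.957, 2.091) m/s; the water relative to ground = (-0.390, -3.176) m/s.
Velocity relative to ground = (-0.957, 2.091) + (-0.390, -3.176) = (-1.347, -1.085) m/s.
Speed = |(-1.347, -1.085)| = 1.730 m/s.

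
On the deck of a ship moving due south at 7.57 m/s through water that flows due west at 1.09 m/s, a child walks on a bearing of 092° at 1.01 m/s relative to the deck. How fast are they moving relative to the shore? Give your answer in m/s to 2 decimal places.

In east/north components (m/s): child relative to ship = (1.009, -0.035); ship relative to water = (0.000, -7.570); water relative to ground = (-1.090, 0.000).
Sum = (-0.081, -7.605) m/s.
Speed = |(-0.081, -7.605)| = 7.606 m/s.

7.61 m/s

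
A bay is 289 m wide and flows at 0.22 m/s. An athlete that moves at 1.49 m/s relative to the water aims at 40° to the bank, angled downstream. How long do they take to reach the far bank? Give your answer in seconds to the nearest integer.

The component of the athlete's velocity perpendicular to the bank is 1.49 × sin 40° = 0.958 m/s.
The current is parallel to the bank, so it does not affect the crossing time.
Time = 289 / 0.958 = 301.748 s.

302 s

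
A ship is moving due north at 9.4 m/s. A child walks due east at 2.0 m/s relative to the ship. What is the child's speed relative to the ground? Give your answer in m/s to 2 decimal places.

Taking east as x and north as y: ship velocity = (0.000, 9.400) m/s; child velocity relative to ship = (2.000, 0.000) m/s.
Velocity relative to ground = (0.000, 9.400) + (2.000, 0.000) = (2.000, 9.400) m/s.
Speed = |(2.000, 9.400)| = 9.610 m/s.

9.61 m/s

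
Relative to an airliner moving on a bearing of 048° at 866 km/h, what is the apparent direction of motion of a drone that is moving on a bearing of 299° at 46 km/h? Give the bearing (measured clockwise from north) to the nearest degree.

231°

Taking east as x and north as y: drone velocity = (-40.233, 22.301) km/h; airliner velocity = (643.563, 579.467) km/h.
Velocity of drone relative to airliner = (-40.233, 22.301) − (643.563, 579.467) = (-683.796, -557.166) km/h.
Bearing = atan2(-683.80, -557.17) = 230.83° clockwise from north.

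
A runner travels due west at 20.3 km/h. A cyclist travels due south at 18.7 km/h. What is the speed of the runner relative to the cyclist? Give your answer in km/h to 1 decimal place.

27.6 km/h

Taking east as x and north as y: runner velocity = (-20.300, 0.000) km/h; cyclist velocity = (0.000, -18.700) km/h.
Velocity of runner relative to cyclist = (-20.300, 0.000) − (0.000, -18.700) = (-20.300, 18.700) km/h.
Magnitude = |(-20.300, 18.700)| = 27.600 km/h.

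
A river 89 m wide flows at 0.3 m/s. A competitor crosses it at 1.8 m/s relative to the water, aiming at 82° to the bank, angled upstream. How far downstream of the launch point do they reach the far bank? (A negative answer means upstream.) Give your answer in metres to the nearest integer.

2 m

Perpendicular speed = 1.782 m/s; crossing time = 89 / 1.782 = 49.930 s.
Net downstream speed = 0.049 m/s.
Drift = 0.049 × 49.930 = 2.471 m (downstream).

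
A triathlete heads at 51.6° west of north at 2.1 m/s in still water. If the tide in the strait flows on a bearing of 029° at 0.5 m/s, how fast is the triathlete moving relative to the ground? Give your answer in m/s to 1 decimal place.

Taking east as x and north as y: velocity relative to the water = (-1.646, 1.304) m/s; the water relative to ground = (0.242, 0.437) m/s.
Velocity relative to ground = (-1.646, 1.304) + (0.242, 0.437) = (-1.403, 1.742) m/s.
Speed = |(-1.403, 1.742)| = 2.237 m/s.

2.2 m/s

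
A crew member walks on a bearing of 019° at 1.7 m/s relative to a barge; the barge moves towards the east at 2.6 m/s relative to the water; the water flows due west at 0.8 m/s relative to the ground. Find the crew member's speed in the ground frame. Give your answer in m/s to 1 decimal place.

In east/north components (m/s): crew member relative to barge = (0.553, 1.607); barge relative to water = (2.600, 0.000); water relative to ground = (-0.800, 0.000).
Sum = (2.353, 1.607) m/s.
Speed = |(2.353, 1.607)| = 2.850 m/s.

2.8 m/s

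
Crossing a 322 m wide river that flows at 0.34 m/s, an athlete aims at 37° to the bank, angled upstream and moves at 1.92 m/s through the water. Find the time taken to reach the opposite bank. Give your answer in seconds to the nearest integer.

279 s

The component of the athlete's velocity perpendicular to the bank is 1.92 × sin 37° = 1.155 m/s.
The flow acts along the bank and has no component across it.
Time = 322 / 1.155 = 278.671 s.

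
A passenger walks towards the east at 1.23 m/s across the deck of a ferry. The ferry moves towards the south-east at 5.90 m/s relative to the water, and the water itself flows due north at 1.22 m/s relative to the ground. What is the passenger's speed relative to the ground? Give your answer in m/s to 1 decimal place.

In east/north components (m/s): passenger relative to ferry = (1.230, 0.000); ferry relative to water = (4.172, -4.172); water relative to ground = (0.000, 1.220).
Sum = (5.402, -2.952) m/s.
Speed = |(5.402, -2.952)| = 6.156 m/s.

6.2 m/s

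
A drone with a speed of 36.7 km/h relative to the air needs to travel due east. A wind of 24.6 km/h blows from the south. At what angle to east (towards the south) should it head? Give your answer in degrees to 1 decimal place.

42.1°

The wind pushes perpendicular to the desired track; the heading must have a component into the wind equal to 24.6 km/h: 36.7 sin θ = 24.6.
sin θ = 0.6703, so θ = 42.090°.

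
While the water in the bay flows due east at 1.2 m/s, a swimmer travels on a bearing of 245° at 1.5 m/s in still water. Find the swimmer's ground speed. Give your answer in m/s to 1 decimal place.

Taking east as x and north as y: velocity relative to the water = (-1.359, -0.634) m/s; the water relative to ground = (1.200, 0.000) m/s.
Velocity relative to ground = (-1.359, -0.634) + (1.200, 0.000) = (-0.159, -0.634) m/s.
Speed = |(-0.159, -0.634)| = 0.654 m/s.

0.7 m/s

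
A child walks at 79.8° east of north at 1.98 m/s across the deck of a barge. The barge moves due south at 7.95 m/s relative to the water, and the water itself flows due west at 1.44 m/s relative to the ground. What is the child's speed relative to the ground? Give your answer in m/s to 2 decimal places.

7.62 m/s

In east/north components (m/s): child relative to barge = (1.949, 0.351); barge relative to water = (0.000, -7.950); water relative to ground = (-1.440, 0.000).
Sum = (0.509, -7.599) m/s.
Speed = |(0.509, -7.599)| = 7.616 m/s.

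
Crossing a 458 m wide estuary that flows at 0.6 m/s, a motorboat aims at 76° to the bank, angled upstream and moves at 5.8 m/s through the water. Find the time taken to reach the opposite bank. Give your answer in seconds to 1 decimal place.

The component of the motorboat's velocity perpendicular to the bank is 5.8 × sin 76° = 5.628 m/s.
The current is parallel to the bank, so it does not affect the crossing time.
Time = 458 / 5.628 = 81.383 s.

81.4 s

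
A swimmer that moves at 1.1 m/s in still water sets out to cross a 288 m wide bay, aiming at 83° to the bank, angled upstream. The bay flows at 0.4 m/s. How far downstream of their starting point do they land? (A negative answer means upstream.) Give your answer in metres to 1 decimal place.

Perpendicular speed = 1.092 m/s; crossing time = 288 / 1.092 = 263.784 s.
Net downstream speed = 0.266 m/s.
Drift = 0.266 × 263.784 = 70.152 m (downstream).

70.2 m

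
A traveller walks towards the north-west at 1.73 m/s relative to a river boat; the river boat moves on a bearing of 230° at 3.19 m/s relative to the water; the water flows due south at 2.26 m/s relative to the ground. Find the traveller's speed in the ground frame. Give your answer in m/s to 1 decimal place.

4.8 m/s

In east/north components (m/s): traveller relative to river boat = (-1.223, 1.223); river boat relative to water = (-2.444, -2.050); water relative to ground = (0.000, -2.260).
Sum = (-3.667, -3.087) m/s.
Speed = |(-3.667, -3.087)| = 4.793 m/s.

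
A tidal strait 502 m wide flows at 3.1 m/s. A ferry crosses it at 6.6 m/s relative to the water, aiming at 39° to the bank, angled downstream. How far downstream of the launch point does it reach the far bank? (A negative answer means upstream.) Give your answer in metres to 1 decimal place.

994.6 m

Perpendicular speed = 4.154 m/s; crossing time = 502 / 4.154 = 120.861 s.
Net downstream speed = 8.229 m/s.
Drift = 8.229 × 120.861 = 994.589 m (downstream).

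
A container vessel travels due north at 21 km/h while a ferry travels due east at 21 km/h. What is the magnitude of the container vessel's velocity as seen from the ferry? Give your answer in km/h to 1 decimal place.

29.7 km/h

Taking east as x and north as y: container vessel velocity = (0.000, 21.000) km/h; ferry velocity = (21.000, 0.000) km/h.
Velocity of container vessel relative to ferry = (0.000, 21.000) − (21.000, 0.000) = (-21.000, 21.000) km/h.
Magnitude = |(-21.000, 21.000)| = 29.698 km/h.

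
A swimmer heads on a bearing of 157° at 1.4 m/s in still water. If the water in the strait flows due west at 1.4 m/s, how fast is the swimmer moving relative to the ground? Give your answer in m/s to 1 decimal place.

1.5 m/s

Taking east as x and north as y: velocity relative to the water = (0.547, -1.289) m/s; the water relative to ground = (-1.400, 0.000) m/s.
Velocity relative to ground = (0.547, -1.289) + (-1.400, 0.000) = (-0.853, -1.289) m/s.
Speed = |(-0.853, -1.289)| = 1.545 m/s.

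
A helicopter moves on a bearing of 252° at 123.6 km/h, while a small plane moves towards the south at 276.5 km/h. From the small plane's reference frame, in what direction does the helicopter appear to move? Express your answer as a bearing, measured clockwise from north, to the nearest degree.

334°

Taking east as x and north as y: helicopter velocity = (-117.551, -38.195) km/h; small plane velocity = (0.000, -276.500) km/h.
Velocity of helicopter relative to small plane = (-117.551, -38.195) − (0.000, -276.500) = (-117.551, 238.305) km/h.
Bearing = atan2(-117.55, 238.31) = 333.74° clockwise from north.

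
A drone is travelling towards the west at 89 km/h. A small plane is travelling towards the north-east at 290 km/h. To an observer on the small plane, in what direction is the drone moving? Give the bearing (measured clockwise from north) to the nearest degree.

Taking east as x and north as y: drone velocity = (-89.000, 0.000) km/h; small plane velocity = (205.061, 205.061) km/h.
Velocity of drone relative to small plane = (-89.000, 0.000) − (205.061, 205.061) = (-294.061, -205.061) km/h.
Bearing = atan2(-294.06, -205.06) = 235.11° clockwise from north.

235°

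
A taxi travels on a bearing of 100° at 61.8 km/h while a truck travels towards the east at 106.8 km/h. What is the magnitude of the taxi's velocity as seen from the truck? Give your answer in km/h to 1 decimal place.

47.2 km/h

Taking east as x and north as y: taxi velocity = (60.861, -10.731) km/h; truck velocity = (106.800, 0.000) km/h.
Velocity of taxi relative to truck = (60.861, -10.731) − (106.800, 0.000) = (-45.939, -10.731) km/h.
Magnitude = |(-45.939, -10.731)| = 47.176 km/h.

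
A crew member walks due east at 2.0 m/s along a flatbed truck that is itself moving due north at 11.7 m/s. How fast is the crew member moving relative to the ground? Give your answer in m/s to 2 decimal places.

Taking east as x and north as y: flatbed truck velocity = (0.000, 11.700) m/s; crew member velocity relative to flatbed truck = (2.000, 0.000) m/s.
Velocity relative to ground = (0.000, 11.700) + (2.000, 0.000) = (2.000, 11.700) m/s.
Speed = |(2.000, 11.700)| = 11.870 m/s.

11.87 m/s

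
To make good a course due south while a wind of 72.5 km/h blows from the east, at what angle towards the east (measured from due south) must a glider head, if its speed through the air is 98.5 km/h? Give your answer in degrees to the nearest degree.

The wind pushes perpendicular to the desired track; the heading must have a component into the wind equal to 72.5 km/h: 98.5 sin θ = 72.5.
sin θ = 0.7360, so θ = 47.395°.

47°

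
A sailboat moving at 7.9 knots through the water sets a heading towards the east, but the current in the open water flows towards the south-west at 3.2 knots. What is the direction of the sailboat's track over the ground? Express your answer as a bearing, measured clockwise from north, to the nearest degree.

Taking east as x and north as y: velocity relative to the water = (7.900, 0.000) knots; the water relative to ground = (-2.263, -2.263) knots.
Velocity relative to ground = (7.900, 0.000) + (-2.263, -2.263) = (5.637, -2.263) knots.
Bearing = atan2(5.64, -2.26) = 111.87° clockwise from north.

112°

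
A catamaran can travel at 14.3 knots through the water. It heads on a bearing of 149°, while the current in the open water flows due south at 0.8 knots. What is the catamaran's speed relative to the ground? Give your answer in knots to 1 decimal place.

15.0 knots

Taking east as x and north as y: velocity relative to the water = (7.365, -12.257) knots; the water relative to ground = (0.000, -0.800) knots.
Velocity relative to ground = (7.365, -12.257) + (0.000, -0.800) = (7.365, -13.057) knots.
Speed = |(7.365, -13.057)| = 14.991 knots.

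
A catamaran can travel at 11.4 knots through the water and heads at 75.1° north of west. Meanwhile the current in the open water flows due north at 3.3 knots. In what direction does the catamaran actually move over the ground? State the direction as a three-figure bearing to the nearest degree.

Taking east as x and north as y: velocity relative to the water = (-2.931, 11.017) knots; the water relative to ground = (0.000, 3.300) knots.
Velocity relative to ground = (-2.931, 11.017) + (0.000, 3.300) = (-2.931, 14.317) knots.
Bearing = atan2(-2.93, 14.32) = 348.43° clockwise from north.

348°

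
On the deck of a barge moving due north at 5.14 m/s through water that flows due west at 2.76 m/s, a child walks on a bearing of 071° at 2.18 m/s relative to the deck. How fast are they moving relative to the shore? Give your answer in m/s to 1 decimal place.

In east/north components (m/s): child relative to barge = (2.061, 0.710); barge relative to water = (0.000, 5.140); water relative to ground = (-2.760, 0.000).
Sum = (-0.699, 5.850) m/s.
Speed = |(-0.699, 5.850)| = 5.891 m/s.

5.9 m/s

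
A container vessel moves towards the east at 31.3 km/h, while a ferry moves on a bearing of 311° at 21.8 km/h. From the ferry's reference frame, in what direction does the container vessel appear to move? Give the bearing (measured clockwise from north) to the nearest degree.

107°

Taking east as x and north as y: container vessel velocity = (31.300, 0.000) km/h; ferry velocity = (-16.453, 14.302) km/h.
Velocity of container vessel relative to ferry = (31.300, 0.000) − (-16.453, 14.302) = (47.753, -14.302) km/h.
Bearing = atan2(47.75, -14.30) = 106.67° clockwise from north.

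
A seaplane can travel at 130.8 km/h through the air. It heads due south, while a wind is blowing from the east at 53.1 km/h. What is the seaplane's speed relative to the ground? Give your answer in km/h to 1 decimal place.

141.2 km/h

Taking east as x and north as y: velocity relative to the air = (0.000, -130.800) km/h; the air relative to ground = (-53.100, 0.000) km/h.
Velocity relative to ground = (0.000, -130.800) + (-53.100, 0.000) = (-53.100, -130.800) km/h.
Speed = |(-53.100, -130.800)| = 141.167 km/h.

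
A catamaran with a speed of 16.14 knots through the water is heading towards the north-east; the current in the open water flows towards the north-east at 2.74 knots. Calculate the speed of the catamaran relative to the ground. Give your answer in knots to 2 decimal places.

18.88 knots

Taking east as x and north as y: velocity relative to the water = (11.413, 11.413) knots; the water relative to ground = (1.937, 1.937) knots.
Velocity relative to ground = (11.413, 11.413) + (1.937, 1.937) = (13.350, 13.350) knots.
Speed = |(13.350, 13.350)| = 18.880 knots.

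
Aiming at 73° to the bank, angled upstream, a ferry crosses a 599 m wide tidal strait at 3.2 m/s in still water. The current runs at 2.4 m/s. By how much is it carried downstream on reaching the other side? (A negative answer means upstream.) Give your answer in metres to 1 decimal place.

286.6 m

Perpendicular speed = 3.060 m/s; crossing time = 599 / 3.060 = 195.740 s.
Net downstream speed = 1.464 m/s.
Drift = 1.464 × 195.740 = 286.644 m (downstream).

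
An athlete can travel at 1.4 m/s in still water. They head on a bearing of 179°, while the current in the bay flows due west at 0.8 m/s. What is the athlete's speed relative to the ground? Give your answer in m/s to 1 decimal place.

1.6 m/s

Taking east as x and north as y: velocity relative to the water = (0.024, -1.400) m/s; the water relative to ground = (-0.800, 0.000) m/s.
Velocity relative to ground = (0.024, -1.400) + (-0.800, 0.000) = (-0.776, -1.400) m/s.
Speed = |(-0.776, -1.400)| = 1.600 m/s.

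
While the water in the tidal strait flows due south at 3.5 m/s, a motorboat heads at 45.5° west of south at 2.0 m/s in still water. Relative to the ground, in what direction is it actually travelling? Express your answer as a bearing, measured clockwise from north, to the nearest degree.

Taking east as x and north as y: velocity relative to the water = (-1.427, -1.402) m/s; the water relative to ground = (0.000, -3.500) m/s.
Velocity relative to ground = (-1.427, -1.402) + (0.000, -3.500) = (-1.427, -4.902) m/s.
Bearing = atan2(-1.43, -4.90) = 196.23° clockwise from north.

196°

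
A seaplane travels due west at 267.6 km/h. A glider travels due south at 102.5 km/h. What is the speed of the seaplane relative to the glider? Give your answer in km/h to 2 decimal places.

Taking east as x and north as y: seaplane velocity = (-267.600, 0.000) km/h; glider velocity = (0.000, -102.500) km/h.
Velocity of seaplane relative to glider = (-267.600, 0.000) − (0.000, -102.500) = (-267.600, 102.500) km/h.
Magnitude = |(-267.600, 102.500)| = 286.559 km/h.

286.56 km/h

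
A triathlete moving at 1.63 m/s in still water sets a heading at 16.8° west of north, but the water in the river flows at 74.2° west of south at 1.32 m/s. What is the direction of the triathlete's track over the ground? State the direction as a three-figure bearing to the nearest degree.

305°

Taking east as x and north as y: velocity relative to the water = (-0.471, 1.560) m/s; the water relative to ground = (-1.270, -0.359) m/s.
Velocity relative to ground = (-0.471, 1.560) + (-1.270, -0.359) = (-1.741, 1.201) m/s.
Bearing = atan2(-1.74, 1.20) = 304.60° clockwise from north.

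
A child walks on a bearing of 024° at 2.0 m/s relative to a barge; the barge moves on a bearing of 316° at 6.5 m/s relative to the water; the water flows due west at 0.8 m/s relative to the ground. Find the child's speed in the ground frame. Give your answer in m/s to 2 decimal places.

In east/north components (m/s): child relative to barge = (0.813, 1.827); barge relative to water = (-4.515, 4.676); water relative to ground = (-0.800, 0.000).
Sum = (-4.502, 6.503) m/s.
Speed = |(-4.502, 6.503)| = 7.909 m/s.

7.91 m/s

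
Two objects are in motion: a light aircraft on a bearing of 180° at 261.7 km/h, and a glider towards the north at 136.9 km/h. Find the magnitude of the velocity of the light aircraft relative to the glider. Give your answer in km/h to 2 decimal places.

Taking east as x and north as y: light aircraft velocity = (0.000, -261.700) km/h; glider velocity = (0.000, 136.900) km/h.
Velocity of light aircraft relative to glider = (0.000, -261.700) − (0.000, 136.900) = (0.000, -398.600) km/h.
Magnitude = |(0.000, -398.600)| = 398.600 km/h.

398.60 km/h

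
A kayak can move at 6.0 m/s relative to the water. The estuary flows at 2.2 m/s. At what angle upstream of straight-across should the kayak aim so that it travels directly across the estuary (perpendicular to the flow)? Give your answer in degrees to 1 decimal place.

21.5°

To cancel the current, the upstream component of the kayak's velocity must equal the flow: 6.0 sin θ = 2.2.
sin θ = 2.2 / 6.0 = 0.3667.
θ = arcsin(0.3667) = 21.510°.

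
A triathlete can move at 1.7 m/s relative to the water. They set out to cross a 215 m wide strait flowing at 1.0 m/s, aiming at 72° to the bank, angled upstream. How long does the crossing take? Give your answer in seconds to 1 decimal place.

The component of the triathlete's velocity perpendicular to the bank is 1.7 × sin 72° = 1.617 m/s.
The flow acts along the bank and has no component across it.
Time = 215 / 1.617 = 132.979 s.

133.0 s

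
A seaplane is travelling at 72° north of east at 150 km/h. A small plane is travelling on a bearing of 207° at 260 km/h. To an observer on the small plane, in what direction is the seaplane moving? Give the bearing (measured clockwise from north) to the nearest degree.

Taking east as x and north as y: seaplane velocity = (46.353, 142.658) km/h; small plane velocity = (-118.038, -231.662) km/h.
Velocity of seaplane relative to small plane = (46.353, 142.658) − (-118.038, -231.662) = (164.390, 374.320) km/h.
Bearing = atan2(164.39, 374.32) = 23.71° clockwise from north.

024°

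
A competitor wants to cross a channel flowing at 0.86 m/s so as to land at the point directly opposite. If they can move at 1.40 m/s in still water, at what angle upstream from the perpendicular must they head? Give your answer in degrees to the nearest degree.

To cancel the current, the upstream component of the competitor's velocity must equal the flow: 1.40 sin θ = 0.86.
sin θ = 0.86 / 1.40 = 0.6143.
θ = arcsin(0.6143) = 37.900°.

38°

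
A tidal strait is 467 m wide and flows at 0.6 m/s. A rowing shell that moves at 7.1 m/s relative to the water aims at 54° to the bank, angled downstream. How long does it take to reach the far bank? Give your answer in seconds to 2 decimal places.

The component of the rowing shell's velocity perpendicular to the bank is 7.1 × sin 54° = 5.744 m/s.
The flow acts along the bank and has no component across it.
Time = 467 / 5.744 = 81.302 s.

81.30 s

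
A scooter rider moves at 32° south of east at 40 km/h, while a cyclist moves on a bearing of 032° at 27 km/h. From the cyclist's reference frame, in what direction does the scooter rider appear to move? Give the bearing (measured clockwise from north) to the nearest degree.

Taking east as x and north as y: scooter rider velocity = (33.922, -21.197) km/h; cyclist velocity = (14.308, 22.897) km/h.
Velocity of scooter rider relative to cyclist = (33.922, -21.197) − (14.308, 22.897) = (19.614, -44.094) km/h.
Bearing = atan2(19.61, -44.09) = 156.02° clockwise from north.

156°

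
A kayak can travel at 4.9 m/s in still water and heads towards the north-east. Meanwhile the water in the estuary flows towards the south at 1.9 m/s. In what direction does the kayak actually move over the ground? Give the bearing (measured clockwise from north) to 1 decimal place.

Taking east as x and north as y: velocity relative to the water = (3.465, 3.465) m/s; the water relative to ground = (0.000, -1.900) m/s.
Velocity relative to ground = (3.465, 3.465) + (0.000, -1.900) = (3.465, 1.565) m/s.
Bearing = atan2(3.46, 1.56) = 65.69° clockwise from north.

065.7°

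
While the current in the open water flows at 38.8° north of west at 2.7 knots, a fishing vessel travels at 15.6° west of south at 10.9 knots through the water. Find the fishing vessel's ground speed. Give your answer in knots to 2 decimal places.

Taking east as x and north as y: velocity relative to the water = (-2.931, -10.498) knots; the water relative to ground = (-2.104, 1.692) knots.
Velocity relative to ground = (-2.931, -10.498) + (-2.104, 1.692) = (-5.035, -8.807) knots.
Speed = |(-5.035, -8.807)| = 10.145 knots.

10.14 knots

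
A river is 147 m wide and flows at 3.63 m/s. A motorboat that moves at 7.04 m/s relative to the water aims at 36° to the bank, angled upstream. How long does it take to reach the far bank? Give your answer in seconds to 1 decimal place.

The component of the motorboat's velocity perpendicular to the bank is 7.04 × sin 36° = 4.138 m/s.
The current is parallel to the bank, so it does not affect the crossing time.
Time = 147 / 4.138 = 35.524 s.

35.5 s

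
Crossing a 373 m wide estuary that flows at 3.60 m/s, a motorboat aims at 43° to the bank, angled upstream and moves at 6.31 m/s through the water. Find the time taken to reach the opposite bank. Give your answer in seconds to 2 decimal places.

86.68 s

The component of the motorboat's velocity perpendicular to the bank is 6.31 × sin 43° = 4.303 m/s.
The flow acts along the bank and has no component across it.
Time = 373 / 4.303 = 86.675 s.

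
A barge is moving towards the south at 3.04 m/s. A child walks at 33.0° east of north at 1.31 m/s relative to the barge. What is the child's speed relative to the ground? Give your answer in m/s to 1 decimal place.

2.1 m/s

Taking east as x and north as y: barge velocity = (0.000, -3.040) m/s; child velocity relative to barge = (0.713, 1.099) m/s.
Velocity relative to ground = (0.000, -3.040) + (0.713, 1.099) = (0.713, -1.941) m/s.
Speed = |(0.713, -1.941)| = 2.068 m/s.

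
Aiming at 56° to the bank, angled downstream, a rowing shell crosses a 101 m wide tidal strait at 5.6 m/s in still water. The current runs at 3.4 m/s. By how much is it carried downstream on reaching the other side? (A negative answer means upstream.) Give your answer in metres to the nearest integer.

Perpendicular speed = 4.643 m/s; crossing time = 101 / 4.643 = 21.755 s.
Net downstream speed = 6.531 m/s.
Drift = 6.531 × 21.755 = 142.092 m (downstream).

142 m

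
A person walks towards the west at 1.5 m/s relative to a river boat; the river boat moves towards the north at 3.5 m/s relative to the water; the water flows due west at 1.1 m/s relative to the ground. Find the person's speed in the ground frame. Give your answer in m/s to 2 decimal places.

In east/north components (m/s): person relative to river boat = (-1.500, 0.000); river boat relative to water = (0.000, 3.500); water relative to ground = (-1.100, 0.000).
Sum = (-2.600, 3.500) m/s.
Speed = |(-2.600, 3.500)| = 4.360 m/s.

4.36 m/s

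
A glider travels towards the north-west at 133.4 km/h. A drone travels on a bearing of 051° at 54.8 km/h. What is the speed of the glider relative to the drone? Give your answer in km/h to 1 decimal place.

Taking east as x and north as y: glider velocity = (-94.328, 94.328) km/h; drone velocity = (42.588, 34.487) km/h.
Velocity of glider relative to drone = (-94.328, 94.328) − (42.588, 34.487) = (-136.916, 59.841) km/h.
Magnitude = |(-136.916, 59.841)| = 149.422 km/h.

149.4 km/h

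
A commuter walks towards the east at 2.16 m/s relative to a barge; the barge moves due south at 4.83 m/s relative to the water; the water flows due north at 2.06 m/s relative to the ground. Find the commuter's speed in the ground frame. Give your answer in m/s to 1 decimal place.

In east/north components (m/s): commuter relative to barge = (2.160, 0.000); barge relative to water = (0.000, -4.830); water relative to ground = (0.000, 2.060).
Sum = (2.160, -2.770) m/s.
Speed = |(2.160, -2.770)| = 3.513 m/s.

3.5 m/s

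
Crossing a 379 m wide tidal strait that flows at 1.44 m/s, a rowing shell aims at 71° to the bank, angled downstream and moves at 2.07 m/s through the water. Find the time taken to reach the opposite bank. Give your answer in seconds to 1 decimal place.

The component of the rowing shell's velocity perpendicular to the bank is 2.07 × sin 71° = 1.957 m/s.
Only the cross-stream component determines the crossing time; the current contributes nothing perpendicular to the bank.
Time = 379 / 1.957 = 193.642 s.

193.6 s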